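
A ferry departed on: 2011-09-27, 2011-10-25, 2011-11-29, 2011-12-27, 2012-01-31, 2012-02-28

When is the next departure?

2012-03-27

All Tuesdays; the gaps (28, 35, 28, 35, 28) vary with month length.
This is the last Tuesday of each month.
Last Tuesday of March 2012: 2012-03-27.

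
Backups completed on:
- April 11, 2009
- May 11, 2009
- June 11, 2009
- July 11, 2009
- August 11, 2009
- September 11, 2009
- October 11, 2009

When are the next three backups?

November 11, 2009; December 11, 2009; January 11, 2010

Each date is the 11th; the gaps (30, 31, 30, 31, 31, 30) track the month lengths.
The rule is the 11th of each month.
Next: November 2009 → November 11, 2009.
December 2009: December 11, 2009.
Next: January 2010 → January 11, 2010.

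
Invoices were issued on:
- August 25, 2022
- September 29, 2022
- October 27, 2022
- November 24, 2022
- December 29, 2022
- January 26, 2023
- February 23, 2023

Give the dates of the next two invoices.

March 30, 2023; April 27, 2023

These are Thursdays with 35, 28, 28, 35, 28, 28-day gaps.
Each is the final Thursday of its month — September 29, 2022 is past the 28th, so '4th Thursday' doesn't fit.
March 2023 ends with Thursday March 30, 2023.
April 2023 ends with Thursday April 27, 2023.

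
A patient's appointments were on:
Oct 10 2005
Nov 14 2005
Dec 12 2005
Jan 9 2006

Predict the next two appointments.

Gaps: 35, 28, 28 days — a mix of 28 and 35. Every date is a Monday.
Each is the 2nd Monday of its month.
February 2006 — 2nd Monday is Feb 13 2006.
2nd Monday of March 2006: Mar 13 2006.

Feb 13 2006, Mar 13 2006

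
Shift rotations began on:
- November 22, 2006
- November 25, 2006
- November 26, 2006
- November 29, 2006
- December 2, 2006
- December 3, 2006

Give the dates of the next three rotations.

Gaps: 3, 1, 3, 3, 1 days — not constant, but cyclic with period 3.
The events fall on every Wednesday, Saturday and Sunday.
Next Wednesday: December 6, 2006.
The following Saturday is December 9, 2006.
Next Sunday: December 10, 2006.

December 6, 2006; December 9, 2006; December 10, 2006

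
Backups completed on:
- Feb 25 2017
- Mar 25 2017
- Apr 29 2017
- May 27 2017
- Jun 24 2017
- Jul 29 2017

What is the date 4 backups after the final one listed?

Every date is a Saturday; gaps 28, 35, 28, 28, 35 days.
Each is the last Saturday of its month (at least one falls on the 29th or later, ruling out '4th Saturday').
Last Saturday of August 2017: Aug 26 2017.
Last Saturday of September 2017: Sep 30 2017.
Last Saturday of October 2017: Oct 28 2017.
November 2017 ends with Saturday Nov 25 2017.

Nov 25 2017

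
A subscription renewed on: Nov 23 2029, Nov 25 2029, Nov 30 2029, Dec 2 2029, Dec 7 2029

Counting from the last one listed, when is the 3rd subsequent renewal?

Dec 16 2029

Every event lands on a Friday or Sunday (gaps cycle 2, 5, 2, 5).
So the schedule is: every Friday and Sunday.
Next Sunday: Dec 9 2029.
Next Friday: Dec 14 2029.
Next Sunday: Dec 16 2029.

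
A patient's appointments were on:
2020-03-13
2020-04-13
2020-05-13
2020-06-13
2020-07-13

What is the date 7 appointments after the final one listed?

2021-02-13

Each date is the 13th; the gaps (31, 30, 31, 30) track the month lengths.
The rule is the 13th of each month.
Next: August 2020 → 2020-08-13.
Next: September 2020 → 2020-09-13.
Next: October 2020 → 2020-10-13.
November 2020: 2020-11-13.
Next: December 2020 → 2020-12-13.
Next: January 2021 → 2021-01-13.
Next: February 2021 → 2021-02-13.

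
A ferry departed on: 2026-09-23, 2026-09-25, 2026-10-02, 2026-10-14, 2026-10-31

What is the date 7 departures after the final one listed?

2027-07-17

The spacing grows by 5 each time: 2, 7, 12, 17 days.
Next gap: 22 days. 2026-10-31 + 22 days = 2026-11-22.
Next gap: 27 days. 2026-11-22 + 27 days = 2026-12-19.
Next gap: 32 days. 2026-12-19 + 32 days = 2027-01-20.
Next gap: 37 days. 2027-01-20 + 37 days = 2027-02-26.
Next gap: 42 days. 2027-02-26 + 42 days = 2027-04-09.
Next gap: 47 days. 2027-04-09 + 47 days = 2027-05-26.
Next gap: 52 days. 2027-05-26 + 52 days = 2027-07-17.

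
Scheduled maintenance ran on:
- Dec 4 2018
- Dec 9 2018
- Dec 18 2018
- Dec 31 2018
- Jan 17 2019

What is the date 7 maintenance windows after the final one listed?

Intervals are 5, 9, 13, 17 days — an arithmetic progression with common difference 4.
Next gap: 21 days. Jan 17 2019 + 21 days = Feb 7 2019.
Next gap: 25 days. Feb 7 2019 + 25 days = Mar 4 2019.
Next gap: 29 days. Mar 4 2019 + 29 days = Apr 2 2019.
Next gap: 33 days. Apr 2 2019 + 33 days = May 5 2019.
Next gap: 37 days. May 5 2019 + 37 days = Jun 11 2019.
Next gap: 41 days. Jun 11 2019 + 41 days = Jul 22 2019.
Next gap: 45 days. Jul 22 2019 + 45 days = Sep 5 2019.

Sep 5 2019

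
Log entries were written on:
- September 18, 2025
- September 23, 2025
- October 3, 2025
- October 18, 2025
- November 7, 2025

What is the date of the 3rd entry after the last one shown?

Gaps: 5, 10, 15, 20 days — each gap is 5 larger than the previous one.
Next gap: 25 days. November 7, 2025 + 25 days = December 2, 2025.
Next gap: 30 days. December 2, 2025 + 30 days = January 1, 2026.
Next gap: 35 days. January 1, 2026 + 35 days = February 5, 2026.

February 5, 2026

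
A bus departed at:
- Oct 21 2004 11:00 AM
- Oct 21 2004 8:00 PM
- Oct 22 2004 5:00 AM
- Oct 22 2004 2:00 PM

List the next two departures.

The interval is a steady 9 hours (9, 9, 9).
Oct 22 2004 2:00 PM + 9 h = Oct 22 2004 11:00 PM.
Oct 22 2004 11:00 PM + 9 h = Oct 23 2004 8:00 AM.

Oct 22 2004 11:00 PM, Oct 23 2004 8:00 AM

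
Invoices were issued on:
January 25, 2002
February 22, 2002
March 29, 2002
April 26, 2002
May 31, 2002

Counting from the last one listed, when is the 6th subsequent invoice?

November 29, 2002

These are Fridays with 28, 35, 28, 35-day gaps.
Each is the final Friday of its month — March 29, 2002 is past the 28th, so '4th Friday' doesn't fit.
Last Friday of June 2002: June 28, 2002.
Last Friday of July 2002: July 26, 2002.
August 2002 ends with Friday August 30, 2002.
September 2002 ends with Friday September 27, 2002.
Last Friday of October 2002: October 25, 2002.
November 2002 ends with Friday November 29, 2002.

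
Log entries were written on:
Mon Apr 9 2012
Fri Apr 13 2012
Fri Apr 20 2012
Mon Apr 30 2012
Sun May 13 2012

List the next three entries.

Tue May 29 2012, Sun Jun 17 2012, Mon Jul 9 2012

Intervals are 4, 7, 10, 13 days — an arithmetic progression with common difference 3.
Next gap: 16 days. Sun May 13 2012 + 16 days = Tue May 29 2012.
Next gap: 19 days. Tue May 29 2012 + 19 days = Sun Jun 17 2012.
Next gap: 22 days. Sun Jun 17 2012 + 22 days = Mon Jul 9 2012.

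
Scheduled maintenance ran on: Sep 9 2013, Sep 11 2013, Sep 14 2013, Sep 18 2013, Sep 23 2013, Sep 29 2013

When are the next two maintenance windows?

Oct 6 2013, Oct 14 2013

Gaps: 2, 3, 4, 5, 6 days — each gap is 1 larger than the previous one.
Next gap: 7 days. Sep 29 2013 + 7 days = Oct 6 2013.
Next gap: 8 days. Oct 6 2013 + 8 days = Oct 14 2013.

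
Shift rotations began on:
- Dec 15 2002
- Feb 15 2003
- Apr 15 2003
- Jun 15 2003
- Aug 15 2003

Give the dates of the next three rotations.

Oct 15 2003, Dec 15 2003, Feb 15 2004

The day-of-month is always 15 (62, 59, 61, 61 days between events).
So this recurs on the 15th of every 2 months.
October 2003: Oct 15 2003.
December 2003: Dec 15 2003.
February 2004: Feb 15 2004.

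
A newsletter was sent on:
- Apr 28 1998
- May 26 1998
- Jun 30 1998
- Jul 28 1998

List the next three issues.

Every date is a Tuesday; gaps 28, 35, 28 days.
Each is the last Tuesday of its month (at least one falls on the 29th or later, ruling out '4th Tuesday').
August 1998 ends with Tuesday Aug 25 1998.
Last Tuesday of September 1998: Sep 29 1998.
October 1998 ends with Tuesday Oct 27 1998.

Aug 25 1998, Sep 29 1998, Oct 27 1998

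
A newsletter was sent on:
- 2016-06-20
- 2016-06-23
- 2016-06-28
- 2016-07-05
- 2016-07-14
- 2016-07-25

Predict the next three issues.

2016-08-07, 2016-08-22, 2016-09-08

Intervals are 3, 5, 7, 9, 11 days — an arithmetic progression with common difference 2.
Next gap: 13 days. 2016-07-25 + 13 days = 2016-08-07.
Next gap: 15 days. 2016-08-07 + 15 days = 2016-08-22.
Next gap: 17 days. 2016-08-22 + 17 days = 2016-09-08.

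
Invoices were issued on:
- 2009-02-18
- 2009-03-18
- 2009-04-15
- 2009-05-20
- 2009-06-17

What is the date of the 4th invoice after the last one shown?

Gaps: 28, 28, 35, 28 days — a mix of 28 and 35. Every date is a Wednesday.
Each is the 3rd Wednesday of its month.
3rd Wednesday of July 2009: 2009-07-15.
August 2009 — 3rd Wednesday is 2009-08-19.
September 2009 — 3rd Wednesday is 2009-09-16.
October 2009 — 3rd Wednesday is 2009-10-21.

2009-10-21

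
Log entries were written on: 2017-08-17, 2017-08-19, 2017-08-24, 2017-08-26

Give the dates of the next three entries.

2017-08-31, 2017-09-02, 2017-09-07

Every event lands on a Thursday or Saturday (gaps cycle 2, 5, 2).
So the schedule is: every Thursday and Saturday.
Next Thursday: 2017-08-31.
The following Saturday is 2017-09-02.
The following Thursday is 2017-09-07.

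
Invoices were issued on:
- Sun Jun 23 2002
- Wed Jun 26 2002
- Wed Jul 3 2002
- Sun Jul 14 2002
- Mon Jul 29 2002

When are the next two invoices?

The spacing grows by 4 each time: 3, 7, 11, 15 days.
Next gap: 19 days. Mon Jul 29 2002 + 19 days = Sat Aug 17 2002.
Next gap: 23 days. Sat Aug 17 2002 + 23 days = Mon Sep 9 2002.

Sat Aug 17 2002, Mon Sep 9 2002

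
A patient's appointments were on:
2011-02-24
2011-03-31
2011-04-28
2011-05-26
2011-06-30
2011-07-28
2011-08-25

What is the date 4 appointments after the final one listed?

These are Thursdays with 35, 28, 28, 35, 28, 28-day gaps.
Each is the final Thursday of its month — 2011-03-31 is past the 28th, so '4th Thursday' doesn't fit.
September 2011 ends with Thursday 2011-09-29.
October 2011 ends with Thursday 2011-10-27.
Last Thursday of November 2011: 2011-11-24.
December 2011 ends with Thursday 2011-12-29.

2011-12-29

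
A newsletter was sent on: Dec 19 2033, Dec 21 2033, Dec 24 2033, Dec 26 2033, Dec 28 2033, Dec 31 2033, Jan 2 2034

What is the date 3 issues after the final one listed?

Jan 9 2034

The gap pattern 2, 3, 2, 2, 3, 2 repeats every 3 events.
These are the Mondays, Wednesdays and Saturdays of each week.
Next Wednesday: Jan 4 2034.
Next Saturday: Jan 7 2034.
The following Monday is Jan 9 2034.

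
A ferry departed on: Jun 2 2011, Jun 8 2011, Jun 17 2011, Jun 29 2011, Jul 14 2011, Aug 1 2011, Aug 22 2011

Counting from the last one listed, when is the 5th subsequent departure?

The spacing grows by 3 each time: 6, 9, 12, 15, 18, 21 days.
Next gap: 24 days. Aug 22 2011 + 24 days = Sep 15 2011.
Next gap: 27 days. Sep 15 2011 + 27 days = Oct 12 2011.
Next gap: 30 days. Oct 12 2011 + 30 days = Nov 11 2011.
Next gap: 33 days. Nov 11 2011 + 33 days = Dec 14 2011.
Next gap: 36 days. Dec 14 2011 + 36 days = Jan 19 2012.

Jan 19 2012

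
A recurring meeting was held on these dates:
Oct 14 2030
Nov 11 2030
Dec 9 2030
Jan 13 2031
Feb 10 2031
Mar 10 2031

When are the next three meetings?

Apr 14 2031, May 12 2031, Jun 9 2031

These are Mondays at 28- or 35-day spacing (28, 28, 35, 28, 28).
The pattern: 2nd Monday of the month.
2nd Monday of April 2031: Apr 14 2031.
2nd Monday of May 2031: May 12 2031.
June 2031 — 2nd Monday is Jun 9 2031.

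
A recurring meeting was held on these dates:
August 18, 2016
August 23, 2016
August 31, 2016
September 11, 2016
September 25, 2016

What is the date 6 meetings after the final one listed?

February 19, 2017

Gaps: 5, 8, 11, 14 days — each gap is 3 larger than the previous one.
Next gap: 17 days. September 25, 2016 + 17 days = October 12, 2016.
Next gap: 20 days. October 12, 2016 + 20 days = November 1, 2016.
Next gap: 23 days. November 1, 2016 + 23 days = November 24, 2016.
Next gap: 26 days. November 24, 2016 + 26 days = December 20, 2016.
Next gap: 29 days. December 20, 2016 + 29 days = January 18, 2017.
Next gap: 32 days. January 18, 2017 + 32 days = February 19, 2017.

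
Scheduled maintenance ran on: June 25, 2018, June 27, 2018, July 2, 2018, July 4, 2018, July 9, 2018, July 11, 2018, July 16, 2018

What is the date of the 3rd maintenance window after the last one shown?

Gaps: 2, 5, 2, 5, 2, 5 days — not constant, but cyclic with period 2.
The events fall on every Monday and Wednesday.
The following Wednesday is July 18, 2018.
Next Monday: July 23, 2018.
The following Wednesday is July 25, 2018.

July 25, 2018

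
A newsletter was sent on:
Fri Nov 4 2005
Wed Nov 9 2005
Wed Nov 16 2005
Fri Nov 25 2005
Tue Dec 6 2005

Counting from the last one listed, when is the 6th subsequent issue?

Fri Mar 24 2006

Intervals are 5, 7, 9, 11 days — an arithmetic progression with common difference 2.
Next gap: 13 days. Tue Dec 6 2005 + 13 days = Mon Dec 19 2005.
Next gap: 15 days. Mon Dec 19 2005 + 15 days = Tue Jan 3 2006.
Next gap: 17 days. Tue Jan 3 2006 + 17 days = Fri Jan 20 2006.
Next gap: 19 days. Fri Jan 20 2006 + 19 days = Wed Feb 8 2006.
Next gap: 21 days. Wed Feb 8 2006 + 21 days = Wed Mar 1 2006.
Next gap: 23 days. Wed Mar 1 2006 + 23 days = Fri Mar 24 2006.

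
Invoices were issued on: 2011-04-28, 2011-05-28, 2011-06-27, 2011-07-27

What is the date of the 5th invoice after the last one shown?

Gaps between consecutive events: 30, 30, 30 days — a constant 30-day interval.
2011-07-27 + 30 days = 2011-08-26.
2011-08-26 + 30 days = 2011-09-25.
2011-09-25 + 30 days = 2011-10-25.
2011-10-25 + 30 days = 2011-11-24.
2011-11-24 + 30 days = 2011-12-24.

2011-12-24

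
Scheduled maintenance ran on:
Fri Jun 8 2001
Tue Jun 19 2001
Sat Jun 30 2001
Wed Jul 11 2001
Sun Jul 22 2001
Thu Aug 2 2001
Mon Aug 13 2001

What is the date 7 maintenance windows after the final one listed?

The spacing is 11, 11, 11, 11, 11, 11 days — always 11 days.
Mon Aug 13 2001 + 11 days = Fri Aug 24 2001.
Fri Aug 24 2001 + 11 days = Tue Sep 4 2001.
Tue Sep 4 2001 + 11 days = Sat Sep 15 2001.
Sat Sep 15 2001 + 11 days = Wed Sep 26 2001.
Wed Sep 26 2001 + 11 days = Sun Oct 7 2001.
Sun Oct 7 2001 + 11 days = Thu Oct 18 2001.
Thu Oct 18 2001 + 11 days = Mon Oct 29 2001.

Mon Oct 29 2001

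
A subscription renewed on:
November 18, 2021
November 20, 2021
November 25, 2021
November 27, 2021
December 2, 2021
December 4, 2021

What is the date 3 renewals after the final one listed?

December 16, 2021

Gaps: 2, 5, 2, 5, 2 days — not constant, but cyclic with period 2.
The events fall on every Thursday and Saturday.
Next Thursday: December 9, 2021.
Next Saturday: December 11, 2021.
Next Thursday: December 16, 2021.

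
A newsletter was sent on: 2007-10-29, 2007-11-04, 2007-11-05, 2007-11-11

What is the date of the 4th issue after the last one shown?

2007-11-25

Every event lands on a Monday or Sunday (gaps cycle 6, 1, 6).
So the schedule is: every Monday and Sunday.
Next Monday: 2007-11-12.
Next Sunday: 2007-11-18.
Next Monday: 2007-11-19.
The following Sunday is 2007-11-25.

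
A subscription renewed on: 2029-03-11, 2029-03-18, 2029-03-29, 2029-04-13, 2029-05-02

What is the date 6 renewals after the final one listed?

Gaps: 7, 11, 15, 19 days — each gap is 4 larger than the previous one.
Next gap: 23 days. 2029-05-02 + 23 days = 2029-05-25.
Next gap: 27 days. 2029-05-25 + 27 days = 2029-06-21.
Next gap: 31 days. 2029-06-21 + 31 days = 2029-07-22.
Next gap: 35 days. 2029-07-22 + 35 days = 2029-08-26.
Next gap: 39 days. 2029-08-26 + 39 days = 2029-10-04.
Next gap: 43 days. 2029-10-04 + 43 days = 2029-11-16.

2029-11-16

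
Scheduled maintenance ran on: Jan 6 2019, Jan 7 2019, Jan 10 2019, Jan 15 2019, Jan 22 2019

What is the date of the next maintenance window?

The spacing grows by 2 each time: 1, 3, 5, 7 days.
Next gap: 9 days. Jan 22 2019 + 9 days = Jan 31 2019.

Jan 31 2019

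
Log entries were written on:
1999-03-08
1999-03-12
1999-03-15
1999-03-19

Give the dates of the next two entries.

1999-03-22, 1999-03-26

The gap pattern 4, 3, 4 repeats every 2 events.
These are the Mondays and Fridays of each week.
Next Monday: 1999-03-22.
Next Friday: 1999-03-26.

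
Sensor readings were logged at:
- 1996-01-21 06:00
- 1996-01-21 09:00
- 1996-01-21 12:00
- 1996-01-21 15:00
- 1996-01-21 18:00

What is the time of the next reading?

1996-01-21 21:00

Spacing: 3, 3, 3, 3 h — constant 3 h.
1996-01-21 18:00 + 3 h = 1996-01-21 21:00.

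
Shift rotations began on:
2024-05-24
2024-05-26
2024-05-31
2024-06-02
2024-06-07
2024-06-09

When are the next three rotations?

Every event lands on a Friday or Sunday (gaps cycle 2, 5, 2, 5, 2).
So the schedule is: every Friday and Sunday.
The following Friday is 2024-06-14.
Next Sunday: 2024-06-16.
The following Friday is 2024-06-21.

2024-06-14, 2024-06-16, 2024-06-21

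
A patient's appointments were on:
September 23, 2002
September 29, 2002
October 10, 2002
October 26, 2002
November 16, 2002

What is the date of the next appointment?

December 12, 2002

Intervals are 6, 11, 16, 21 days — an arithmetic progression with common difference 5.
Next gap: 26 days. November 16, 2002 + 26 days = December 12, 2002.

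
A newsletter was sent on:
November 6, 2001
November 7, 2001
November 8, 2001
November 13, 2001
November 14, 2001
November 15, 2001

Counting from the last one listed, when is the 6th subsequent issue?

Every event lands on a Tuesday or Wednesday or Thursday (gaps cycle 1, 1, 5, 1, 1).
So the schedule is: every Tuesday, Wednesday and Thursday.
Next Tuesday: November 20, 2001.
Next Wednesday: November 21, 2001.
Next Thursday: November 22, 2001.
The following Tuesday is November 27, 2001.
Next Wednesday: November 28, 2001.
Next Thursday: November 29, 2001.

November 29, 2001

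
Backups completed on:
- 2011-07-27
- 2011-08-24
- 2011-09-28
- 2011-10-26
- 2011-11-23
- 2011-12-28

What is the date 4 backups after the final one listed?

Gaps: 28, 35, 28, 28, 35 days — a mix of 28 and 35. Every date is a Wednesday.
Each is the 4th Wednesday of its month.
4th Wednesday of January 2012: 2012-01-25.
February 2012 — 4th Wednesday is 2012-02-22.
4th Wednesday of March 2012: 2012-03-28.
April 2012 — 4th Wednesday is 2012-04-25.

2012-04-25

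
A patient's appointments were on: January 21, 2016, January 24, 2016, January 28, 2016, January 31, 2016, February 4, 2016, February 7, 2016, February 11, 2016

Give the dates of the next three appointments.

February 14, 2016; February 18, 2016; February 21, 2016

The gap pattern 3, 4, 3, 4, 3, 4 repeats every 2 events.
These are the Thursdays and Sundays of each week.
The following Sunday is February 14, 2016.
The following Thursday is February 18, 2016.
Next Sunday: February 21, 2016.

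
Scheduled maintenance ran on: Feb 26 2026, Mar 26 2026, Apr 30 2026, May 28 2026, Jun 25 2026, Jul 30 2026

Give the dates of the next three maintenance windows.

All Thursdays; the gaps (28, 35, 28, 28, 35) vary with month length.
This is the last Thursday of each month.
Last Thursday of August 2026: Aug 27 2026.
September 2026 ends with Thursday Sep 24 2026.
October 2026 ends with Thursday Oct 29 2026.

Aug 27 2026, Sep 24 2026, Oct 29 2026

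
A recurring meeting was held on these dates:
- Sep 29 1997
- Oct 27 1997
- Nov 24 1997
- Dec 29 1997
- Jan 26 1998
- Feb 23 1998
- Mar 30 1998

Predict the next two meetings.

Apr 27 1998, May 25 1998

Every date is a Monday; gaps 28, 28, 35, 28, 28, 35 days.
Each is the last Monday of its month (at least one falls on the 29th or later, ruling out '4th Monday').
April 1998 ends with Monday Apr 27 1998.
Last Monday of May 1998: May 25 1998.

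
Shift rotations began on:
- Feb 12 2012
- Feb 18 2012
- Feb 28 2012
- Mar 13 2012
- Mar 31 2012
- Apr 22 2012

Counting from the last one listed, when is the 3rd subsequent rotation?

Intervals are 6, 10, 14, 18, 22 days — an arithmetic progression with common difference 4.
Next gap: 26 days. Apr 22 2012 + 26 days = May 18 2012.
Next gap: 30 days. May 18 2012 + 30 days = Jun 17 2012.
Next gap: 34 days. Jun 17 2012 + 34 days = Jul 21 2012.

Jul 21 2012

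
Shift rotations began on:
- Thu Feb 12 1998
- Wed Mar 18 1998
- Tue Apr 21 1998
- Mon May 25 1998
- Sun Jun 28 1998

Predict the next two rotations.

Sat Aug 1 1998, Fri Sep 4 1998

Gaps between consecutive events: 34, 34, 34, 34 days — a constant 34-day interval.
Sun Jun 28 1998 + 34 days = Sat Aug 1 1998.
Sat Aug 1 1998 + 34 days = Fri Sep 4 1998.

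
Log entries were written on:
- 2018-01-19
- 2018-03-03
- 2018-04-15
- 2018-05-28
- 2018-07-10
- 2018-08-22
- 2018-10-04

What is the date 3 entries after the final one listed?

2019-02-10

Every event comes 43 days after the last (43, 43, 43, 43, 43, 43).
2018-10-04 + 43 days = 2018-11-16.
2018-11-16 + 43 days = 2018-12-29.
2018-12-29 + 43 days = 2019-02-10.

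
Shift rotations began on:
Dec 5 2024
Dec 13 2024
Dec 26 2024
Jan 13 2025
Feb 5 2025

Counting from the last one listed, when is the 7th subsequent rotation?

Dec 3 2025

The spacing grows by 5 each time: 8, 13, 18, 23 days.
Next gap: 28 days. Feb 5 2025 + 28 days = Mar 5 2025.
Next gap: 33 days. Mar 5 2025 + 33 days = Apr 7 2025.
Next gap: 38 days. Apr 7 2025 + 38 days = May 15 2025.
Next gap: 43 days. May 15 2025 + 43 days = Jun 27 2025.
Next gap: 48 days. Jun 27 2025 + 48 days = Aug 14 2025.
Next gap: 53 days. Aug 14 2025 + 53 days = Oct 6 2025.
Next gap: 58 days. Oct 6 2025 + 58 days = Dec 3 2025.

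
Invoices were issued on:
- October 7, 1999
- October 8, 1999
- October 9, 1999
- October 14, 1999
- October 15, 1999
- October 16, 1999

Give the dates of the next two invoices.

The gap pattern 1, 1, 5, 1, 1 repeats every 3 events.
These are the Thursdays, Fridays and Saturdays of each week.
Next Thursday: October 21, 1999.
The following Friday is October 22, 1999.

October 21, 1999; October 22, 1999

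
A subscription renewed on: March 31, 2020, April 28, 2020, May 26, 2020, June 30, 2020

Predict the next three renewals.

July 28, 2020; August 25, 2020; September 29, 2020

These are Tuesdays with 28, 28, 35-day gaps.
Each is the final Tuesday of its month — March 31, 2020 is past the 28th, so '4th Tuesday' doesn't fit.
Last Tuesday of July 2020: July 28, 2020.
Last Tuesday of August 2020: August 25, 2020.
September 2020 ends with Tuesday September 29, 2020.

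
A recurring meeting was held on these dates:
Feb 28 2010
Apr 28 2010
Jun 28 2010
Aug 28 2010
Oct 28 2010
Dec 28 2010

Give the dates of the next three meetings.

Each date is the 28th; the gaps (59, 61, 61, 61, 61) track the month lengths.
The rule is the 28th of every 2 months.
February 2011: Feb 28 2011.
Next: April 2011 → Apr 28 2011.
Next: June 2011 → Jun 28 2011.

Feb 28 2011, Apr 28 2011, Jun 28 2011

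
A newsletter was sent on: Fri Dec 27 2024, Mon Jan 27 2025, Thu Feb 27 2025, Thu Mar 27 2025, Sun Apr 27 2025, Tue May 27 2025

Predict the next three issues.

Fri Jun 27 2025, Sun Jul 27 2025, Wed Aug 27 2025

Gaps: 31, 31, 28, 31, 30 days — not constant. Every event is on the 27th of the month.
Pattern: the 27th of each month.
June 2025: Fri Jun 27 2025.
Next: July 2025 → Sun Jul 27 2025.
Next: August 2025 → Wed Aug 27 2025.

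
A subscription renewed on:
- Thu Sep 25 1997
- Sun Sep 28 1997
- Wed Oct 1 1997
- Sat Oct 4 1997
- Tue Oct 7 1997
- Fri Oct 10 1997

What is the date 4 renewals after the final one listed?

Every event comes 3 days after the last (3, 3, 3, 3, 3).
Fri Oct 10 1997 + 3 days = Mon Oct 13 1997.
Mon Oct 13 1997 + 3 days = Thu Oct 16 1997.
Thu Oct 16 1997 + 3 days = Sun Oct 19 1997.
Sun Oct 19 1997 + 3 days = Wed Oct 22 1997.

Wed Oct 22 1997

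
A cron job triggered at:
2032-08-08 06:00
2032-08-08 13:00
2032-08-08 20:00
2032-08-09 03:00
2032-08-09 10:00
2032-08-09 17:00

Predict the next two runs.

The interval is a steady 7 hours (7, 7, 7, 7, 7).
2032-08-09 17:00 + 7 h = 2032-08-10 00:00.
2032-08-10 00:00 + 7 h = 2032-08-10 07:00.

2032-08-10 00:00, 2032-08-10 07:00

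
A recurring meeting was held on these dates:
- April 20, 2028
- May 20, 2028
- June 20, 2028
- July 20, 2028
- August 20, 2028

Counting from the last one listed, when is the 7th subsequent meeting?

March 20, 2029

The day-of-month is always 20 (30, 31, 30, 31 days between events).
So this recurs on the 20th of each month.
Next: September 2028 → September 20, 2028.
October 2028: October 20, 2028.
Next: November 2028 → November 20, 2028.
December 2028: December 20, 2028.
January 2029: January 20, 2029.
Next: February 2029 → February 20, 2029.
Next: March 2029 → March 20, 2029.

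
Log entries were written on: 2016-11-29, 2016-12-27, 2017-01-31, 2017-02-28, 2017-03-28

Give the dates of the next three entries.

2017-04-25, 2017-05-30, 2017-06-27

Every date is a Tuesday; gaps 28, 35, 28, 28 days.
Each is the last Tuesday of its month (at least one falls on the 29th or later, ruling out '4th Tuesday').
Last Tuesday of April 2017: 2017-04-25.
May 2017 ends with Tuesday 2017-05-30.
June 2017 ends with Tuesday 2017-06-27.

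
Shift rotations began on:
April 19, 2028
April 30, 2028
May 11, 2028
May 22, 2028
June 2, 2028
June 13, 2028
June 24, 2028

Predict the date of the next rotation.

July 5, 2028

The spacing is 11, 11, 11, 11, 11, 11 days — always 11 days.
June 24, 2028 + 11 days = July 5, 2028.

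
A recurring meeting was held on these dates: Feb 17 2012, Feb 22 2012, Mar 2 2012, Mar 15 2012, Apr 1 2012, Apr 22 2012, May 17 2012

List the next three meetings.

Intervals are 5, 9, 13, 17, 21, 25 days — an arithmetic progression with common difference 4.
Next gap: 29 days. May 17 2012 + 29 days = Jun 15 2012.
Next gap: 33 days. Jun 15 2012 + 33 days = Jul 18 2012.
Next gap: 37 days. Jul 18 2012 + 37 days = Aug 24 2012.

Jun 15 2012, Jul 18 2012, Aug 24 2012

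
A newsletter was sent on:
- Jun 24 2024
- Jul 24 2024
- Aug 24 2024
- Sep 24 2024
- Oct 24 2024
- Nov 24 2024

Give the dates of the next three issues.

Dec 24 2024, Jan 24 2025, Feb 24 2025

The day-of-month is always 24 (30, 31, 31, 30, 31 days between events).
So this recurs on the 24th of each month.
Next: December 2024 → Dec 24 2024.
January 2025: Jan 24 2025.
Next: February 2025 → Feb 24 2025.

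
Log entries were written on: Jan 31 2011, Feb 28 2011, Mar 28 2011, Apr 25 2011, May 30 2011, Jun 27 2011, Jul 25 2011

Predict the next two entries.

Aug 29 2011, Sep 26 2011

All Mondays; the gaps (28, 28, 28, 35, 28, 28) vary with month length.
This is the last Monday of each month.
Last Monday of August 2011: Aug 29 2011.
September 2011 ends with Monday Sep 26 2011.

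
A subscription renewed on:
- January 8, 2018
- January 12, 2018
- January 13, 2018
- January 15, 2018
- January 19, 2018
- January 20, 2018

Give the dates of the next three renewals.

Every event lands on a Monday or Friday or Saturday (gaps cycle 4, 1, 2, 4, 1).
So the schedule is: every Monday, Friday and Saturday.
The following Monday is January 22, 2018.
Next Friday: January 26, 2018.
The following Saturday is January 27, 2018.

January 22, 2018; January 26, 2018; January 27, 2018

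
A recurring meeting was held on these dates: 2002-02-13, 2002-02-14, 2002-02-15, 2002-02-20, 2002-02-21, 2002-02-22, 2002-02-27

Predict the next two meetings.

Every event lands on a Wednesday or Thursday or Friday (gaps cycle 1, 1, 5, 1, 1, 5).
So the schedule is: every Wednesday, Thursday and Friday.
The following Thursday is 2002-02-28.
Next Friday: 2002-03-01.

2002-02-28, 2002-03-01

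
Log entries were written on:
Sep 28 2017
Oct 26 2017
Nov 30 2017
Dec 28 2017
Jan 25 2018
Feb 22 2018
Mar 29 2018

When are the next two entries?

All Thursdays; the gaps (28, 35, 28, 28, 28, 35) vary with month length.
This is the last Thursday of each month.
Last Thursday of April 2018: Apr 26 2018.
May 2018 ends with Thursday May 31 2018.

Apr 26 2018, May 31 2018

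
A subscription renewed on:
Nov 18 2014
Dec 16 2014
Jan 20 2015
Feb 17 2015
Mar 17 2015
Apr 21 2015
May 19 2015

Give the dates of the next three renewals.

Jun 16 2015, Jul 21 2015, Aug 18 2015

Gaps: 28, 35, 28, 28, 35, 28 days — a mix of 28 and 35. Every date is a Tuesday.
Each is the 3rd Tuesday of its month.
June 2015 — 3rd Tuesday is Jun 16 2015.
July 2015 — 3rd Tuesday is Jul 21 2015.
3rd Tuesday of August 2015: Aug 18 2015.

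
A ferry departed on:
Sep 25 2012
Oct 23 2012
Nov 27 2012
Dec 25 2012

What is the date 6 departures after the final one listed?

All dates are Tuesdays, 28, 35, 28 days apart.
Specifically, the 4th Tuesday of each month.
4th Tuesday of January 2013: Jan 22 2013.
4th Tuesday of February 2013: Feb 26 2013.
4th Tuesday of March 2013: Mar 26 2013.
4th Tuesday of April 2013: Apr 23 2013.
May 2013 — 4th Tuesday is May 28 2013.
June 2013 — 4th Tuesday is Jun 25 2013.

Jun 25 2013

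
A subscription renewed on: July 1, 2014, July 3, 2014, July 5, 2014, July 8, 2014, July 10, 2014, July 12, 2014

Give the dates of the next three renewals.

Every event lands on a Tuesday or Thursday or Saturday (gaps cycle 2, 2, 3, 2, 2).
So the schedule is: every Tuesday, Thursday and Saturday.
The following Tuesday is July 15, 2014.
The following Thursday is July 17, 2014.
Next Saturday: July 19, 2014.

July 15, 2014; July 17, 2014; July 19, 2014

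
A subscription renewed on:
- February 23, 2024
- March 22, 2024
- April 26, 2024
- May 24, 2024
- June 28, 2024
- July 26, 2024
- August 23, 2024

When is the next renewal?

All dates are Fridays, 28, 35, 28, 35, 28, 28 days apart.
Specifically, the 4th Friday of each month.
4th Friday of September 2024: September 27, 2024.

September 27, 2024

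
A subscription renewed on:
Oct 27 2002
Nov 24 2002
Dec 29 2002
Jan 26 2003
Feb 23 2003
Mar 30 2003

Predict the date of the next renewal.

Apr 27 2003

All Sundays; the gaps (28, 35, 28, 28, 35) vary with month length.
This is the last Sunday of each month.
Last Sunday of April 2003: Apr 27 2003.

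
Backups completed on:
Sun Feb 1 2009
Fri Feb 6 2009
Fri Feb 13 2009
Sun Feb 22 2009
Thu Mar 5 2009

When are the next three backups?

Wed Mar 18 2009, Thu Apr 2 2009, Sun Apr 19 2009

Intervals are 5, 7, 9, 11 days — an arithmetic progression with common difference 2.
Next gap: 13 days. Thu Mar 5 2009 + 13 days = Wed Mar 18 2009.
Next gap: 15 days. Wed Mar 18 2009 + 15 days = Thu Apr 2 2009.
Next gap: 17 days. Thu Apr 2 2009 + 17 days = Sun Apr 19 2009.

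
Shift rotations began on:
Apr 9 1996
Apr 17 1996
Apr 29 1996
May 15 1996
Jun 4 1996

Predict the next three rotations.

Jun 28 1996, Jul 26 1996, Aug 27 1996

Gaps: 8, 12, 16, 20 days — each gap is 4 larger than the previous one.
Next gap: 24 days. Jun 4 1996 + 24 days = Jun 28 1996.
Next gap: 28 days. Jun 28 1996 + 28 days = Jul 26 1996.
Next gap: 32 days. Jul 26 1996 + 32 days = Aug 27 1996.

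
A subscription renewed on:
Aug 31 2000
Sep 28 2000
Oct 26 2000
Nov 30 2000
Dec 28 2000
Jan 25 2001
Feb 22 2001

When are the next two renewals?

Mar 29 2001, Apr 26 2001

Every date is a Thursday; gaps 28, 28, 35, 28, 28, 28 days.
Each is the last Thursday of its month (at least one falls on the 29th or later, ruling out '4th Thursday').
March 2001 ends with Thursday Mar 29 2001.
April 2001 ends with Thursday Apr 26 2001.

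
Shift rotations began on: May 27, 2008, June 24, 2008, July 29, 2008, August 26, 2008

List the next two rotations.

September 30, 2008; October 28, 2008

Every date is a Tuesday; gaps 28, 35, 28 days.
Each is the last Tuesday of its month (at least one falls on the 29th or later, ruling out '4th Tuesday').
September 2008 ends with Tuesday September 30, 2008.
Last Tuesday of October 2008: October 28, 2008.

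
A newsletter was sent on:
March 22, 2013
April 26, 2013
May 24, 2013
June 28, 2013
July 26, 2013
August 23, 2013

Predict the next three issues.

September 27, 2013; October 25, 2013; November 22, 2013

These are Fridays at 28- or 35-day spacing (35, 28, 35, 28, 28).
The pattern: 4th Friday of the month.
September 2013 — 4th Friday is September 27, 2013.
4th Friday of October 2013: October 25, 2013.
November 2013 — 4th Friday is November 22, 2013.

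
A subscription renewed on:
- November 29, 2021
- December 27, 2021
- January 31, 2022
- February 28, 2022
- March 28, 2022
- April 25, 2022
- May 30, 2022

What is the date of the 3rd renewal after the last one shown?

These are Mondays with 28, 35, 28, 28, 28, 35-day gaps.
Each is the final Monday of its month — November 29, 2021 is past the 28th, so '4th Monday' doesn't fit.
Last Monday of June 2022: June 27, 2022.
Last Monday of July 2022: July 25, 2022.
August 2022 ends with Monday August 29, 2022.

August 29, 2022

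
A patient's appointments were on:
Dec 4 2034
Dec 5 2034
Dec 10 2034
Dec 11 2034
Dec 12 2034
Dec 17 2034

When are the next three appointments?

Dec 18 2034, Dec 19 2034, Dec 24 2034

Every event lands on a Monday or Tuesday or Sunday (gaps cycle 1, 5, 1, 1, 5).
So the schedule is: every Monday, Tuesday and Sunday.
Next Monday: Dec 18 2034.
The following Tuesday is Dec 19 2034.
The following Sunday is Dec 24 2034.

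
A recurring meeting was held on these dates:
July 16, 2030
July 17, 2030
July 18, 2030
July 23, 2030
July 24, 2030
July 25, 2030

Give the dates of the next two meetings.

July 30, 2030; July 31, 2030

The gap pattern 1, 1, 5, 1, 1 repeats every 3 events.
These are the Tuesdays, Wednesdays and Thursdays of each week.
Next Tuesday: July 30, 2030.
The following Wednesday is July 31, 2030.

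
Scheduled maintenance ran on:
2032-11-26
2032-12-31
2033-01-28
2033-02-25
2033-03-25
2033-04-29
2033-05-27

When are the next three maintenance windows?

All Fridays; the gaps (35, 28, 28, 28, 35, 28) vary with month length.
This is the last Friday of each month.
June 2033 ends with Friday 2033-06-24.
Last Friday of July 2033: 2033-07-29.
Last Friday of August 2033: 2033-08-26.

2033-06-24, 2033-07-29, 2033-08-26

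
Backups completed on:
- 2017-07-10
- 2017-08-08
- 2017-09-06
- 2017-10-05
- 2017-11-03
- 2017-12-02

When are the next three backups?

2017-12-31, 2018-01-29, 2018-02-27

Every event comes 29 days after the last (29, 29, 29, 29, 29).
2017-12-02 + 29 days = 2017-12-31.
2017-12-31 + 29 days = 2018-01-29.
2018-01-29 + 29 days = 2018-02-27.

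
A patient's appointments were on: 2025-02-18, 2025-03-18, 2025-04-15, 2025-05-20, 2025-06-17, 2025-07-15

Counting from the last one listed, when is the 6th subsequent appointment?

These are Tuesdays at 28- or 35-day spacing (28, 28, 35, 28, 28).
The pattern: 3rd Tuesday of the month.
August 2025 — 3rd Tuesday is 2025-08-19.
3rd Tuesday of September 2025: 2025-09-16.
October 2025 — 3rd Tuesday is 2025-10-21.
3rd Tuesday of November 2025: 2025-11-18.
3rd Tuesday of December 2025: 2025-12-16.
3rd Tuesday of January 2026: 2026-01-20.

2026-01-20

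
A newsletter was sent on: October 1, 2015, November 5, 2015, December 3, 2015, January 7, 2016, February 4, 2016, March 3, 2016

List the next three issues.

All dates are Thursdays, 35, 28, 35, 28, 28 days apart.
Specifically, the 1st Thursday of each month.
1st Thursday of April 2016: April 7, 2016.
May 2016 — 1st Thursday is May 5, 2016.
June 2016 — 1st Thursday is June 2, 2016.

April 7, 2016; May 5, 2016; June 2, 2016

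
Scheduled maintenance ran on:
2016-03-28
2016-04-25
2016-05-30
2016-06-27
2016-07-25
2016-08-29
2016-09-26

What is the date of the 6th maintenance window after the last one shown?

2017-03-27

Every date is a Monday; gaps 28, 35, 28, 28, 35, 28 days.
Each is the last Monday of its month (at least one falls on the 29th or later, ruling out '4th Monday').
Last Monday of October 2016: 2016-10-31.
November 2016 ends with Monday 2016-11-28.
Last Monday of December 2016: 2016-12-26.
Last Monday of January 2017: 2017-01-30.
Last Monday of February 2017: 2017-02-27.
Last Monday of March 2017: 2017-03-27.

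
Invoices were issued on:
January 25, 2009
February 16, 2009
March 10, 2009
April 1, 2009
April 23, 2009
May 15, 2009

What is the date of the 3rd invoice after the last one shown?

The spacing is 22, 22, 22, 22, 22 days — always 22 days.
May 15, 2009 + 22 days = June 6, 2009.
June 6, 2009 + 22 days = June 28, 2009.
June 28, 2009 + 22 days = July 20, 2009.

July 20, 2009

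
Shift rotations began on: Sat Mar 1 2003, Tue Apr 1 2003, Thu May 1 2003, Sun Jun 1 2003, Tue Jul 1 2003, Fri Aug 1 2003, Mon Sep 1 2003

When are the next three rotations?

Wed Oct 1 2003, Sat Nov 1 2003, Mon Dec 1 2003

Gaps: 31, 30, 31, 30, 31, 31 days — not constant. Every event is on the 1st of the month.
Pattern: the 1st of each month.
October 2003: Wed Oct 1 2003.
Next: November 2003 → Sat Nov 1 2003.
Next: December 2003 → Mon Dec 1 2003.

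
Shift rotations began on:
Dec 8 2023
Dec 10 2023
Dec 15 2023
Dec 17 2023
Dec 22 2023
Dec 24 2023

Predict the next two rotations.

The gap pattern 2, 5, 2, 5, 2 repeats every 2 events.
These are the Fridays and Sundays of each week.
The following Friday is Dec 29 2023.
The following Sunday is Dec 31 2023.

Dec 29 2023, Dec 31 2023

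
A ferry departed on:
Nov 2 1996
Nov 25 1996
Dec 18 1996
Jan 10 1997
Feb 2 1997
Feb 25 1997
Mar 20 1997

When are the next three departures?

Apr 12 1997, May 5 1997, May 28 1997

Every event comes 23 days after the last (23, 23, 23, 23, 23, 23).
Mar 20 1997 + 23 days = Apr 12 1997.
Apr 12 1997 + 23 days = May 5 1997.
May 5 1997 + 23 days = May 28 1997.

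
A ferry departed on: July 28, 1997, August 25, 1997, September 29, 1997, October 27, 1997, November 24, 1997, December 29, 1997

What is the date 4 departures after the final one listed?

All Mondays; the gaps (28, 35, 28, 28, 35) vary with month length.
This is the last Monday of each month.
January 1998 ends with Monday January 26, 1998.
Last Monday of February 1998: February 23, 1998.
Last Monday of March 1998: March 30, 1998.
Last Monday of April 1998: April 27, 1998.

April 27, 1998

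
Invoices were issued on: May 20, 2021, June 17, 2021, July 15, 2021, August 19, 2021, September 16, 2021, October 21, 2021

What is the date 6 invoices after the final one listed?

April 21, 2022

These are Thursdays at 28- or 35-day spacing (28, 28, 35, 28, 35).
The pattern: 3rd Thursday of the month.
November 2021 — 3rd Thursday is November 18, 2021.
December 2021 — 3rd Thursday is December 16, 2021.
January 2022 — 3rd Thursday is January 20, 2022.
February 2022 — 3rd Thursday is February 17, 2022.
March 2022 — 3rd Thursday is March 17, 2022.
April 2022 — 3rd Thursday is April 21, 2022.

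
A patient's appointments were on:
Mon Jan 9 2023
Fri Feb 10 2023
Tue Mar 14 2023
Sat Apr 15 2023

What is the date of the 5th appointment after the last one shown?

Fri Sep 22 2023

Every event comes 32 days after the last (32, 32, 32).
Sat Apr 15 2023 + 32 days = Wed May 17 2023.
Wed May 17 2023 + 32 days = Sun Jun 18 2023.
Sun Jun 18 2023 + 32 days = Thu Jul 20 2023.
Thu Jul 20 2023 + 32 days = Mon Aug 21 2023.
Mon Aug 21 2023 + 32 days = Fri Sep 22 2023.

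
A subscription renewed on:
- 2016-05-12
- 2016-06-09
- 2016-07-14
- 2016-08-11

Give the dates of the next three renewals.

These are Thursdays at 28- or 35-day spacing (28, 35, 28).
The pattern: 2nd Thursday of the month.
September 2016 — 2nd Thursday is 2016-09-08.
October 2016 — 2nd Thursday is 2016-10-13.
2nd Thursday of November 2016: 2016-11-10.

2016-09-08, 2016-10-13, 2016-11-10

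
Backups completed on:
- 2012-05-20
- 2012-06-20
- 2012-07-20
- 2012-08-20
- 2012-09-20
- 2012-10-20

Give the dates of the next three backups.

2012-11-20, 2012-12-20, 2013-01-20

The day-of-month is always 20 (31, 30, 31, 31, 30 days between events).
So this recurs on the 20th of each month.
November 2012: 2012-11-20.
Next: December 2012 → 2012-12-20.
January 2013: 2013-01-20.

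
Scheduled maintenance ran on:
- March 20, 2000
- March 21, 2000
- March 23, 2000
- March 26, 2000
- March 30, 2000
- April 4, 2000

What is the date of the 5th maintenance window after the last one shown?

The spacing grows by 1 each time: 1, 2, 3, 4, 5 days.
Next gap: 6 days. April 4, 2000 + 6 days = April 10, 2000.
Next gap: 7 days. April 10, 2000 + 7 days = April 17, 2000.
Next gap: 8 days. April 17, 2000 + 8 days = April 25, 2000.
Next gap: 9 days. April 25, 2000 + 9 days = May 4, 2000.
Next gap: 10 days. May 4, 2000 + 10 days = May 14, 2000.

May 14, 2000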